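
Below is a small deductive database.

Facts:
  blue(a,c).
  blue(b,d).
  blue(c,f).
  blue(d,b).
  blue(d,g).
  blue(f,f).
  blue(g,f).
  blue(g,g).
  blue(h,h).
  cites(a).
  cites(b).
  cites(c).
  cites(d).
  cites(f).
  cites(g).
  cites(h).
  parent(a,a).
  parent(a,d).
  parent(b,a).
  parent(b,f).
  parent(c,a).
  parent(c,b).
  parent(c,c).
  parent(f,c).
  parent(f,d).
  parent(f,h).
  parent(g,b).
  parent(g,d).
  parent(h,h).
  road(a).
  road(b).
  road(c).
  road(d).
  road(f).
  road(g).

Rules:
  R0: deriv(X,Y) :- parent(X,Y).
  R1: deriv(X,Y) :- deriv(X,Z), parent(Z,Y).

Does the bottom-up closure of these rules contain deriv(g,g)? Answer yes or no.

no

round 1: derive deriv(a,a) via R0 from parent(a,a)
round 1: derive deriv(a,d) via R0 from parent(a,d)
round 1: derive deriv(b,a) via R0 from parent(b,a)
round 1: derive deriv(b,f) via R0 from parent(b,f)
round 1: derive deriv(c,a) via R0 from parent(c,a)
round 1: derive deriv(c,b) via R0 from parent(c,b)
round 1: derive deriv(c,c) via R0 from parent(c,c)
round 1: derive deriv(f,c) via R0 from parent(f,c)
round 1: derive deriv(f,d) via R0 from parent(f,d)
round 1: derive deriv(f,h) via R0 from parent(f,h)
round 1: derive deriv(g,b) via R0 from parent(g,b)
round 1: derive deriv(g,d) via R0 from parent(g,d)
round 1: derive deriv(h,h) via R0 from parent(h,h)
round 2: derive deriv(b,c) via R1 from deriv(b,f), parent(f,c)
round 2: derive deriv(b,d) via R1 from deriv(b,a), parent(a,d)
round 2: derive deriv(b,h) via R1 from deriv(b,f), parent(f,h)
round 2: derive deriv(c,d) via R1 from deriv(c,a), parent(a,d)
round 2: derive deriv(c,f) via R1 from deriv(c,b), parent(b,f)
round 2: derive deriv(f,a) via R1 from deriv(f,c), parent(c,a)
round 2: derive deriv(f,b) via R1 from deriv(f,c), parent(c,b)
round 2: derive deriv(g,a) via R1 from deriv(g,b), parent(b,a)
round 2: derive deriv(g,f) via R1 from deriv(g,b), parent(b,f)
round 3: derive deriv(b,b) via R1 from deriv(b,c), parent(c,b)
round 3: derive deriv(c,h) via R1 from deriv(c,f), parent(f,h)
round 3: derive deriv(f,f) via R1 from deriv(f,b), parent(b,f)
round 3: derive deriv(g,c) via R1 from deriv(g,f), parent(f,c)
round 3: derive deriv(g,h) via R1 from deriv(g,f), parent(f,h)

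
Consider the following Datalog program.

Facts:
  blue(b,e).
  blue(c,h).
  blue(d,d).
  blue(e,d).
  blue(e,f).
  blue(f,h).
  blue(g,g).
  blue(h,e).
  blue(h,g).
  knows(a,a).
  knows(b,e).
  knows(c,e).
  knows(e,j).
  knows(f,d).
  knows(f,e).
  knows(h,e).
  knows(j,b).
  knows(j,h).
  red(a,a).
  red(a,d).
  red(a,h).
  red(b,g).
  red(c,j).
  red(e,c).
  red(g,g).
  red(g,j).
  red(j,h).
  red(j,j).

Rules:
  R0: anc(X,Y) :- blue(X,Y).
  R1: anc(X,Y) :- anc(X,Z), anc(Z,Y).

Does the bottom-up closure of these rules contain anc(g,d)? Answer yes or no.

round 1: derive anc(b,e) via R0 from blue(b,e)
round 1: derive anc(c,h) via R0 from blue(c,h)
round 1: derive anc(d,d) via R0 from blue(d,d)
round 1: derive anc(e,d) via R0 from blue(e,d)
round 1: derive anc(e,f) via R0 from blue(e,f)
round 1: derive anc(f,h) via R0 from blue(f,h)
round 1: derive anc(g,g) via R0 from blue(g,g)
round 1: derive anc(h,e) via R0 from blue(h,e)
round 1: derive anc(h,g) via R0 from blue(h,g)
round 2: derive anc(b,d) via R1 from anc(b,e), anc(e,d)
round 2: derive anc(b,f) via R1 from anc(b,e), anc(e,f)
round 2: derive anc(c,e) via R1 from anc(c,h), anc(h,e)
round 2: derive anc(c,g) via R1 from anc(c,h), anc(h,g)
round 2: derive anc(e,h) via R1 from anc(e,f), anc(f,h)
round 2: derive anc(f,e) via R1 from anc(f,h), anc(h,e)
round 2: derive anc(f,g) via R1 from anc(f,h), anc(h,g)
round 2: derive anc(h,d) via R1 from anc(h,e), anc(e,d)
round 2: derive anc(h,f) via R1 from anc(h,e), anc(e,f)
round 3: derive anc(b,g) via R1 from anc(b,f), anc(f,g)
round 3: derive anc(b,h) via R1 from anc(b,e), anc(e,h)
round 3: derive anc(c,d) via R1 from anc(c,e), anc(e,d)
round 3: derive anc(c,f) via R1 from anc(c,e), anc(e,f)
round 3: derive anc(e,e) via R1 from anc(e,f), anc(f,e)
round 3: derive anc(e,g) via R1 from anc(e,f), anc(f,g)
round 3: derive anc(f,d) via R1 from anc(f,e), anc(e,d)
round 3: derive anc(f,f) via R1 from anc(f,e), anc(e,f)
round 3: derive anc(h,h) via R1 from anc(h,e), anc(e,h)

no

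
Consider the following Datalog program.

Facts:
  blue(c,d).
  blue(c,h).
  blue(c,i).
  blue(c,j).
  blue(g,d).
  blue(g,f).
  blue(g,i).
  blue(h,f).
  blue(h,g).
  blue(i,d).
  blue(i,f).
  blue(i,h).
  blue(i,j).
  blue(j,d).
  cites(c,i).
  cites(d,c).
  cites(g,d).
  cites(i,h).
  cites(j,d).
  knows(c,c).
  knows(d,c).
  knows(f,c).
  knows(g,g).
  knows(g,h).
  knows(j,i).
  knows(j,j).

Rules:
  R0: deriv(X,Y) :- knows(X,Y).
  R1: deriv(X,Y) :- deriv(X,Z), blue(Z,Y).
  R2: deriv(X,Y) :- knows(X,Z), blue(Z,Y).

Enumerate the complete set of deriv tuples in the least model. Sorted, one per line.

deriv(c,c)
deriv(c,d)
deriv(c,f)
deriv(c,g)
deriv(c,h)
deriv(c,i)
deriv(c,j)
deriv(d,c)
deriv(d,d)
deriv(d,f)
deriv(d,g)
deriv(d,h)
deriv(d,i)
deriv(d,j)
deriv(f,c)
deriv(f,d)
deriv(f,f)
deriv(f,g)
deriv(f,h)
deriv(f,i)
deriv(f,j)
deriv(g,d)
deriv(g,f)
deriv(g,g)
deriv(g,h)
deriv(g,i)
deriv(g,j)
deriv(j,d)
deriv(j,f)
deriv(j,g)
deriv(j,h)
deriv(j,i)
deriv(j,j)

round 1: derive deriv(c,c) via R0 from knows(c,c)
round 1: derive deriv(d,c) via R0 from knows(d,c)
round 1: derive deriv(f,c) via R0 from knows(f,c)
round 1: derive deriv(g,g) via R0 from knows(g,g)
round 1: derive deriv(g,h) via R0 from knows(g,h)
round 1: derive deriv(j,i) via R0 from knows(j,i)
round 1: derive deriv(j,j) via R0 from knows(j,j)
round 1: derive deriv(c,d) via R2 from knows(c,c), blue(c,d)
round 1: derive deriv(c,h) via R2 from knows(c,c), blue(c,h)
round 1: derive deriv(c,i) via R2 from knows(c,c), blue(c,i)
round 1: derive deriv(c,j) via R2 from knows(c,c), blue(c,j)
round 1: derive deriv(d,d) via R2 from knows(d,c), blue(c,d)
round 1: derive deriv(d,h) via R2 from knows(d,c), blue(c,h)
round 1: derive deriv(d,i) via R2 from knows(d,c), blue(c,i)
round 1: derive deriv(d,j) via R2 from knows(d,c), blue(c,j)
round 1: derive deriv(f,d) via R2 from knows(f,c), blue(c,d)
round 1: derive deriv(f,h) via R2 from knows(f,c), blue(c,h)
round 1: derive deriv(f,i) via R2 from knows(f,c), blue(c,i)
round 1: derive deriv(f,j) via R2 from knows(f,c), blue(c,j)
round 1: derive deriv(g,d) via R2 from knows(g,g), blue(g,d)
round 1: derive deriv(g,f) via R2 from knows(g,g), blue(g,f)
round 1: derive deriv(g,i) via R2 from knows(g,g), blue(g,i)
round 1: derive deriv(j,d) via R2 from knows(j,i), blue(i,d)
round 1: derive deriv(j,f) via R2 from knows(j,i), blue(i,f)
round 1: derive deriv(j,h) via R2 from knows(j,i), blue(i,h)
round 2: derive deriv(c,f) via R1 from deriv(c,h), blue(h,f)
round 2: derive deriv(c,g) via R1 from deriv(c,h), blue(h,g)
round 2: derive deriv(d,f) via R1 from deriv(d,h), blue(h,f)
round 2: derive deriv(d,g) via R1 from deriv(d,h), blue(h,g)
round 2: derive deriv(f,f) via R1 from deriv(f,h), blue(h,f)
round 2: derive deriv(f,g) via R1 from deriv(f,h), blue(h,g)
round 2: derive deriv(g,j) via R1 from deriv(g,i), blue(i,j)
round 2: derive deriv(j,g) via R1 from deriv(j,h), blue(h,g)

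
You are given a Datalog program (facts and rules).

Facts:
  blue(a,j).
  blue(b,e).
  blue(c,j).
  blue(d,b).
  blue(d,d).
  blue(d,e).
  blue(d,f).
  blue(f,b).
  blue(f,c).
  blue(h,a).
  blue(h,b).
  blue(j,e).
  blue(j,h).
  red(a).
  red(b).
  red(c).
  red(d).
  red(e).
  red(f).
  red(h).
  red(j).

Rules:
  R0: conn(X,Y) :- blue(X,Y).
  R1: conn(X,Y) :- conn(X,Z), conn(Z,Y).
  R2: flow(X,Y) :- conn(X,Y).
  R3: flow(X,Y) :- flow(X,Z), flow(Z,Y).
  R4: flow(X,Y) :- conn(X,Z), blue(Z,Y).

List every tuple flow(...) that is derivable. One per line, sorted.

round 1: derive conn(a,j) via R0 from blue(a,j)
round 1: derive conn(b,e) via R0 from blue(b,e)
round 1: derive conn(c,j) via R0 from blue(c,j)
round 1: derive conn(d,b) via R0 from blue(d,b)
round 1: derive conn(d,d) via R0 from blue(d,d)
round 1: derive conn(d,e) via R0 from blue(d,e)
round 1: derive conn(d,f) via R0 from blue(d,f)
round 1: derive conn(f,b) via R0 from blue(f,b)
round 1: derive conn(f,c) via R0 from blue(f,c)
round 1: derive conn(h,a) via R0 from blue(h,a)
round 1: derive conn(h,b) via R0 from blue(h,b)
round 1: derive conn(j,e) via R0 from blue(j,e)
round 1: derive conn(j,h) via R0 from blue(j,h)
round 2: derive conn(a,e) via R1 from conn(a,j), conn(j,e)
round 2: derive conn(a,h) via R1 from conn(a,j), conn(j,h)
round 2: derive conn(c,e) via R1 from conn(c,j), conn(j,e)
round 2: derive conn(c,h) via R1 from conn(c,j), conn(j,h)
round 2: derive conn(d,c) via R1 from conn(d,f), conn(f,c)
round 2: derive conn(f,e) via R1 from conn(f,b), conn(b,e)
round 2: derive conn(f,j) via R1 from conn(f,c), conn(c,j)
round 2: derive conn(h,e) via R1 from conn(h,b), conn(b,e)
round 2: derive conn(h,j) via R1 from conn(h,a), conn(a,j)
round 2: derive conn(j,a) via R1 from conn(j,h), conn(h,a)
round 2: derive conn(j,b) via R1 from conn(j,h), conn(h,b)
round 2: derive flow(a,j) via R2 from conn(a,j)
round 2: derive flow(b,e) via R2 from conn(b,e)
round 2: derive flow(c,j) via R2 from conn(c,j)
round 2: derive flow(d,b) via R2 from conn(d,b)
round 2: derive flow(d,d) via R2 from conn(d,d)
round 2: derive flow(d,e) via R2 from conn(d,e)
round 2: derive flow(d,f) via R2 from conn(d,f)
round 2: derive flow(f,b) via R2 from conn(f,b)
round 2: derive flow(f,c) via R2 from conn(f,c)
round 2: derive flow(h,a) via R2 from conn(h,a)
round 2: derive flow(h,b) via R2 from conn(h,b)
round 2: derive flow(j,e) via R2 from conn(j,e)
round 2: derive flow(j,h) via R2 from conn(j,h)
round 2: derive flow(a,e) via R4 from conn(a,j), blue(j,e)
round 2: derive flow(a,h) via R4 from conn(a,j), blue(j,h)
round 2: derive flow(c,e) via R4 from conn(c,j), blue(j,e)
round 2: derive flow(c,h) via R4 from conn(c,j), blue(j,h)
round 2: derive flow(d,c) via R4 from conn(d,f), blue(f,c)
round 2: derive flow(f,e) via R4 from conn(f,b), blue(b,e)
round 2: derive flow(f,j) via R4 from conn(f,c), blue(c,j)
round 2: derive flow(h,e) via R4 from conn(h,b), blue(b,e)
round 2: derive flow(h,j) via R4 from conn(h,a), blue(a,j)
round 2: derive flow(j,a) via R4 from conn(j,h), blue(h,a)
round 2: derive flow(j,b) via R4 from conn(j,h), blue(h,b)
round 3: derive conn(a,a) via R1 from conn(a,h), conn(h,a)
round 3: derive conn(a,b) via R1 from conn(a,h), conn(h,b)
round 3: derive conn(c,a) via R1 from conn(c,h), conn(h,a)
round 3: derive conn(c,b) via R1 from conn(c,h), conn(h,b)
round 3: derive conn(d,h) via R1 from conn(d,c), conn(c,h)
round 3: derive conn(d,j) via R1 from conn(d,c), conn(c,j)
round 3: derive conn(f,a) via R1 from conn(f,j), conn(j,a)
round 3: derive conn(f,h) via R1 from conn(f,c), conn(c,h)
round 3: derive conn(h,h) via R1 from conn(h,a), conn(a,h)
round 3: derive conn(j,j) via R1 from conn(j,a), conn(a,j)
round 3: derive flow(a,a) via R3 from flow(a,h), flow(h,a)
round 3: derive flow(a,b) via R3 from flow(a,h), flow(h,b)
round 3: derive flow(c,a) via R3 from flow(c,h), flow(h,a)
round 3: derive flow(c,b) via R3 from flow(c,h), flow(h,b)
round 3: derive flow(d,h) via R3 from flow(d,c), flow(c,h)
round 3: derive flow(d,j) via R3 from flow(d,c), flow(c,j)
round 3: derive flow(f,a) via R3 from flow(f,j), flow(j,a)
round 3: derive flow(f,h) via R3 from flow(f,c), flow(c,h)
round 3: derive flow(h,h) via R3 from flow(h,a), flow(a,h)
round 3: derive flow(j,j) via R3 from flow(j,a), flow(a,j)
round 4: derive conn(d,a) via R1 from conn(d,c), conn(c,a)
round 4: derive flow(d,a) via R3 from flow(d,c), flow(c,a)

flow(a,a)
flow(a,b)
flow(a,e)
flow(a,h)
flow(a,j)
flow(b,e)
flow(c,a)
flow(c,b)
flow(c,e)
flow(c,h)
flow(c,j)
flow(d,a)
flow(d,b)
flow(d,c)
flow(d,d)
flow(d,e)
flow(d,f)
flow(d,h)
flow(d,j)
flow(f,a)
flow(f,b)
flow(f,c)
flow(f,e)
flow(f,h)
flow(f,j)
flow(h,a)
flow(h,b)
flow(h,e)
flow(h,h)
flow(h,j)
flow(j,a)
flow(j,b)
flow(j,e)
flow(j,h)
flow(j,j)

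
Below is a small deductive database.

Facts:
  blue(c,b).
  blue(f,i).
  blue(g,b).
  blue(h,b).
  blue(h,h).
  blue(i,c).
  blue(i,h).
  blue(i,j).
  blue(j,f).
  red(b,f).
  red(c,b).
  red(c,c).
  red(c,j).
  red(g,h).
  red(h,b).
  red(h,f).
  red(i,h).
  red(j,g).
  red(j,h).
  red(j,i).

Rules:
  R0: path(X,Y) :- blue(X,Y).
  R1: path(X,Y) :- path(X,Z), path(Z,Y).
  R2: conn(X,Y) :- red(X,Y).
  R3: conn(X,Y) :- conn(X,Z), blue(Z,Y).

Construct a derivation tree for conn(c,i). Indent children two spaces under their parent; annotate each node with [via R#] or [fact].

conn(c,i)  [via R3]
  conn(c,f)  [via R3]
    conn(c,j)  [via R2]
      red(c,j)  [fact]
    blue(j,f)  [fact]
  blue(f,i)  [fact]

round 1: derive conn(b,f) via R2 from red(b,f)
round 1: derive conn(c,b) via R2 from red(c,b)
round 1: derive conn(c,c) via R2 from red(c,c)
round 1: derive conn(c,j) via R2 from red(c,j)
round 1: derive conn(g,h) via R2 from red(g,h)
round 1: derive conn(h,b) via R2 from red(h,b)
round 1: derive conn(h,f) via R2 from red(h,f)
round 1: derive conn(i,h) via R2 from red(i,h)
round 1: derive conn(j,g) via R2 from red(j,g)
round 1: derive conn(j,h) via R2 from red(j,h)
round 1: derive conn(j,i) via R2 from red(j,i)
round 2: derive conn(b,i) via R3 from conn(b,f), blue(f,i)
round 2: derive conn(c,f) via R3 from conn(c,j), blue(j,f)
round 2: derive conn(g,b) via R3 from conn(g,h), blue(h,b)
round 2: derive conn(h,i) via R3 from conn(h,f), blue(f,i)
round 2: derive conn(i,b) via R3 from conn(i,h), blue(h,b)
round 2: derive conn(j,b) via R3 from conn(j,g), blue(g,b)
round 2: derive conn(j,c) via R3 from conn(j,i), blue(i,c)
round 2: derive conn(j,j) via R3 from conn(j,i), blue(i,j)
round 3: derive conn(b,c) via R3 from conn(b,i), blue(i,c)
round 3: derive conn(b,h) via R3 from conn(b,i), blue(i,h)
round 3: derive conn(b,j) via R3 from conn(b,i), blue(i,j)
round 3: derive conn(c,i) via R3 from conn(c,f), blue(f,i)
round 3: derive conn(h,c) via R3 from conn(h,i), blue(i,c)
round 3: derive conn(h,h) via R3 from conn(h,i), blue(i,h)
round 3: derive conn(h,j) via R3 from conn(h,i), blue(i,j)
round 3: derive conn(j,f) via R3 from conn(j,j), blue(j,f)
round 4: derive conn(b,b) via R3 from conn(b,c), blue(c,b)
round 4: derive conn(c,h) via R3 from conn(c,i), blue(i,h)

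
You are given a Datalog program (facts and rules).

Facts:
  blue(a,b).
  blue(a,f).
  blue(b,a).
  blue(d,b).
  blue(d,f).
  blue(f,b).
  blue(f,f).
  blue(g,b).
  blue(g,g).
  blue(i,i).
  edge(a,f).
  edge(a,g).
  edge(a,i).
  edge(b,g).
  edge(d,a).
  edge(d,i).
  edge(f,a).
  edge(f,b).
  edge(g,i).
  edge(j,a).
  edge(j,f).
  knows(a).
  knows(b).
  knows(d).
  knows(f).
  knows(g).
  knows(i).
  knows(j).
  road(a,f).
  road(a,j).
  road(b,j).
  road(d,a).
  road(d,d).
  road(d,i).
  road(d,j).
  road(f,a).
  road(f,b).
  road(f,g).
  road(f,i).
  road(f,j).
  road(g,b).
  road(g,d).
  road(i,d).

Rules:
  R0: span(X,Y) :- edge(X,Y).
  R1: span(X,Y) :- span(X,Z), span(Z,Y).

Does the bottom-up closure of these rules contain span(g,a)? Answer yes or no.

no

round 1: derive span(a,f) via R0 from edge(a,f)
round 1: derive span(a,g) via R0 from edge(a,g)
round 1: derive span(a,i) via R0 from edge(a,i)
round 1: derive span(b,g) via R0 from edge(b,g)
round 1: derive span(d,a) via R0 from edge(d,a)
round 1: derive span(d,i) via R0 from edge(d,i)
round 1: derive span(f,a) via R0 from edge(f,a)
round 1: derive span(f,b) via R0 from edge(f,b)
round 1: derive span(g,i) via R0 from edge(g,i)
round 1: derive span(j,a) via R0 from edge(j,a)
round 1: derive span(j,f) via R0 from edge(j,f)
round 2: derive span(a,a) via R1 from span(a,f), span(f,a)
round 2: derive span(a,b) via R1 from span(a,f), span(f,b)
round 2: derive span(b,i) via R1 from span(b,g), span(g,i)
round 2: derive span(d,f) via R1 from span(d,a), span(a,f)
round 2: derive span(d,g) via R1 from span(d,a), span(a,g)
round 2: derive span(f,f) via R1 from span(f,a), span(a,f)
round 2: derive span(f,g) via R1 from span(f,a), span(a,g)
round 2: derive span(f,i) via R1 from span(f,a), span(a,i)
round 2: derive span(j,b) via R1 from span(j,f), span(f,b)
round 2: derive span(j,g) via R1 from span(j,a), span(a,g)
round 2: derive span(j,i) via R1 from span(j,a), span(a,i)
round 3: derive span(d,b) via R1 from span(d,a), span(a,b)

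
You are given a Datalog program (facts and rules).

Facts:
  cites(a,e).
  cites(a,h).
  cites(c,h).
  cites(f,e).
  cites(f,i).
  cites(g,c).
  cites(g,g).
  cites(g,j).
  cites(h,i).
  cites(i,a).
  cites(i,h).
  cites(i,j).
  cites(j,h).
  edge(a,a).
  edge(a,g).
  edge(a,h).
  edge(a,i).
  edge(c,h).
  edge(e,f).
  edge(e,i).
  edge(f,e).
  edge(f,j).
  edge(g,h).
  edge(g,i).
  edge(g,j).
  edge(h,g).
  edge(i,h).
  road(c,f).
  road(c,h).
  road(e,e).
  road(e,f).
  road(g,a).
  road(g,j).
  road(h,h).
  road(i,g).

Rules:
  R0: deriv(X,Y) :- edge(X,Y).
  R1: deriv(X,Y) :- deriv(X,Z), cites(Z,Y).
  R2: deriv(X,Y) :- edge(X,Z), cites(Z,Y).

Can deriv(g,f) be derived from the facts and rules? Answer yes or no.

round 1: derive deriv(a,a) via R0 from edge(a,a)
round 1: derive deriv(a,g) via R0 from edge(a,g)
round 1: derive deriv(a,h) via R0 from edge(a,h)
round 1: derive deriv(a,i) via R0 from edge(a,i)
round 1: derive deriv(c,h) via R0 from edge(c,h)
round 1: derive deriv(e,f) via R0 from edge(e,f)
round 1: derive deriv(e,i) via R0 from edge(e,i)
round 1: derive deriv(f,e) via R0 from edge(f,e)
round 1: derive deriv(f,j) via R0 from edge(f,j)
round 1: derive deriv(g,h) via R0 from edge(g,h)
round 1: derive deriv(g,i) via R0 from edge(g,i)
round 1: derive deriv(g,j) via R0 from edge(g,j)
round 1: derive deriv(h,g) via R0 from edge(h,g)
round 1: derive deriv(i,h) via R0 from edge(i,h)
round 1: derive deriv(a,c) via R2 from edge(a,g), cites(g,c)
round 1: derive deriv(a,e) via R2 from edge(a,a), cites(a,e)
round 1: derive deriv(a,j) via R2 from edge(a,g), cites(g,j)
round 1: derive deriv(c,i) via R2 from edge(c,h), cites(h,i)
round 1: derive deriv(e,a) via R2 from edge(e,i), cites(i,a)
round 1: derive deriv(e,e) via R2 from edge(e,f), cites(f,e)
round 1: derive deriv(e,h) via R2 from edge(e,i), cites(i,h)
round 1: derive deriv(e,j) via R2 from edge(e,i), cites(i,j)
round 1: derive deriv(f,h) via R2 from edge(f,j), cites(j,h)
round 1: derive deriv(g,a) via R2 from edge(g,i), cites(i,a)
round 1: derive deriv(h,c) via R2 from edge(h,g), cites(g,c)
round 1: derive deriv(h,j) via R2 from edge(h,g), cites(g,j)
round 1: derive deriv(i,i) via R2 from edge(i,h), cites(h,i)
round 2: derive deriv(c,a) via R1 from deriv(c,i), cites(i,a)
round 2: derive deriv(c,j) via R1 from deriv(c,i), cites(i,j)
round 2: derive deriv(f,i) via R1 from deriv(f,h), cites(h,i)
round 2: derive deriv(g,e) via R1 from deriv(g,a), cites(a,e)
round 2: derive deriv(h,h) via R1 from deriv(h,c), cites(c,h)
round 2: derive deriv(i,a) via R1 from deriv(i,i), cites(i,a)
round 2: derive deriv(i,j) via R1 from deriv(i,i), cites(i,j)
round 3: derive deriv(c,e) via R1 from deriv(c,a), cites(a,e)
round 3: derive deriv(f,a) via R1 from deriv(f,i), cites(i,a)
round 3: derive deriv(h,i) via R1 from deriv(h,h), cites(h,i)
round 3: derive deriv(i,e) via R1 from deriv(i,a), cites(a,e)
round 4: derive deriv(h,a) via R1 from deriv(h,i), cites(i,a)
round 5: derive deriv(h,e) via R1 from deriv(h,a), cites(a,e)

no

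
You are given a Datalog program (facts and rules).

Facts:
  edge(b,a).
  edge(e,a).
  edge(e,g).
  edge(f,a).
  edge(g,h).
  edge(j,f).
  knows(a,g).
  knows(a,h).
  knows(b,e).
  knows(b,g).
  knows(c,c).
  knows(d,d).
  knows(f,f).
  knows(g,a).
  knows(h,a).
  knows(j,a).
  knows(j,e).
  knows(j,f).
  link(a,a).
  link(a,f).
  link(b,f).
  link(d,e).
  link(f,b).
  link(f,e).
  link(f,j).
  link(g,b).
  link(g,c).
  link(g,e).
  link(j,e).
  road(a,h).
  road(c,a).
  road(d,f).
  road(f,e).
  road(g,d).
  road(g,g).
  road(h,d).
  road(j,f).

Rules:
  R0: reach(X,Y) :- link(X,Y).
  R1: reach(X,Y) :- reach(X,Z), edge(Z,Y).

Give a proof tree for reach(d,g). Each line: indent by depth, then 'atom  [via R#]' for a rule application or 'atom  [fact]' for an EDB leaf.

round 1: derive reach(a,a) via R0 from link(a,a)
round 1: derive reach(a,f) via R0 from link(a,f)
round 1: derive reach(b,f) via R0 from link(b,f)
round 1: derive reach(d,e) via R0 from link(d,e)
round 1: derive reach(f,b) via R0 from link(f,b)
round 1: derive reach(f,e) via R0 from link(f,e)
round 1: derive reach(f,j) via R0 from link(f,j)
round 1: derive reach(g,b) via R0 from link(g,b)
round 1: derive reach(g,c) via R0 from link(g,c)
round 1: derive reach(g,e) via R0 from link(g,e)
round 1: derive reach(j,e) via R0 from link(j,e)
round 2: derive reach(b,a) via R1 from reach(b,f), edge(f,a)
round 2: derive reach(d,a) via R1 from reach(d,e), edge(e,a)
round 2: derive reach(d,g) via R1 from reach(d,e), edge(e,g)
round 2: derive reach(f,a) via R1 from reach(f,b), edge(b,a)
round 2: derive reach(f,f) via R1 from reach(f,j), edge(j,f)
round 2: derive reach(f,g) via R1 from reach(f,e), edge(e,g)
round 2: derive reach(g,a) via R1 from reach(g,b), edge(b,a)
round 2: derive reach(g,g) via R1 from reach(g,e), edge(e,g)
round 2: derive reach(j,a) via R1 from reach(j,e), edge(e,a)
round 2: derive reach(j,g) via R1 from reach(j,e), edge(e,g)
round 3: derive reach(d,h) via R1 from reach(d,g), edge(g,h)
round 3: derive reach(f,h) via R1 from reach(f,g), edge(g,h)
round 3: derive reach(g,h) via R1 from reach(g,g), edge(g,h)
round 3: derive reach(j,h) via R1 from reach(j,g), edge(g,h)

reach(d,g)  [via R1]
  reach(d,e)  [via R0]
    link(d,e)  [fact]
  edge(e,g)  [fact]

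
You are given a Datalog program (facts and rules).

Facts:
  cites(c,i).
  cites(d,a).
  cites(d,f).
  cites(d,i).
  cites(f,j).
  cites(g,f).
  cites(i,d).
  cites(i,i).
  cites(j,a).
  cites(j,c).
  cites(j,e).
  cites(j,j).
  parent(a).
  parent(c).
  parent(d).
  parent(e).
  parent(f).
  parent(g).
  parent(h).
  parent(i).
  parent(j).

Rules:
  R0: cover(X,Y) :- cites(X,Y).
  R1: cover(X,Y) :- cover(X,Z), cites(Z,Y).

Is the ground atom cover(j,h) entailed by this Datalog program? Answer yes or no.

round 1: derive cover(c,i) via R0 from cites(c,i)
round 1: derive cover(d,a) via R0 from cites(d,a)
round 1: derive cover(d,f) via R0 from cites(d,f)
round 1: derive cover(d,i) via R0 from cites(d,i)
round 1: derive cover(f,j) via R0 from cites(f,j)
round 1: derive cover(g,f) via R0 from cites(g,f)
round 1: derive cover(i,d) via R0 from cites(i,d)
round 1: derive cover(i,i) via R0 from cites(i,i)
round 1: derive cover(j,a) via R0 from cites(j,a)
round 1: derive cover(j,c) via R0 from cites(j,c)
round 1: derive cover(j,e) via R0 from cites(j,e)
round 1: derive cover(j,j) via R0 from cites(j,j)
round 2: derive cover(c,d) via R1 from cover(c,i), cites(i,d)
round 2: derive cover(d,d) via R1 from cover(d,i), cites(i,d)
round 2: derive cover(d,j) via R1 from cover(d,f), cites(f,j)
round 2: derive cover(f,a) via R1 from cover(f,j), cites(j,a)
round 2: derive cover(f,c) via R1 from cover(f,j), cites(j,c)
round 2: derive cover(f,e) via R1 from cover(f,j), cites(j,e)
round 2: derive cover(g,j) via R1 from cover(g,f), cites(f,j)
round 2: derive cover(i,a) via R1 from cover(i,d), cites(d,a)
round 2: derive cover(i,f) via R1 from cover(i,d), cites(d,f)
round 2: derive cover(j,i) via R1 from cover(j,c), cites(c,i)
round 3: derive cover(c,a) via R1 from cover(c,d), cites(d,a)
round 3: derive cover(c,f) via R1 from cover(c,d), cites(d,f)
round 3: derive cover(d,c) via R1 from cover(d,j), cites(j,c)
round 3: derive cover(d,e) via R1 from cover(d,j), cites(j,e)
round 3: derive cover(f,i) via R1 from cover(f,c), cites(c,i)
round 3: derive cover(g,a) via R1 from cover(g,j), cites(j,a)
round 3: derive cover(g,c) via R1 from cover(g,j), cites(j,c)
round 3: derive cover(g,e) via R1 from cover(g,j), cites(j,e)
round 3: derive cover(i,j) via R1 from cover(i,f), cites(f,j)
round 3: derive cover(j,d) via R1 from cover(j,i), cites(i,d)
round 4: derive cover(c,j) via R1 from cover(c,f), cites(f,j)
round 4: derive cover(f,d) via R1 from cover(f,i), cites(i,d)
round 4: derive cover(g,i) via R1 from cover(g,c), cites(c,i)
round 4: derive cover(i,c) via R1 from cover(i,j), cites(j,c)
round 4: derive cover(i,e) via R1 from cover(i,j), cites(j,e)
round 4: derive cover(j,f) via R1 from cover(j,d), cites(d,f)
round 5: derive cover(c,c) via R1 from cover(c,j), cites(j,c)
round 5: derive cover(c,e) via R1 from cover(c,j), cites(j,e)
round 5: derive cover(f,f) via R1 from cover(f,d), cites(d,f)
round 5: derive cover(g,d) via R1 from cover(g,i), cites(i,d)

no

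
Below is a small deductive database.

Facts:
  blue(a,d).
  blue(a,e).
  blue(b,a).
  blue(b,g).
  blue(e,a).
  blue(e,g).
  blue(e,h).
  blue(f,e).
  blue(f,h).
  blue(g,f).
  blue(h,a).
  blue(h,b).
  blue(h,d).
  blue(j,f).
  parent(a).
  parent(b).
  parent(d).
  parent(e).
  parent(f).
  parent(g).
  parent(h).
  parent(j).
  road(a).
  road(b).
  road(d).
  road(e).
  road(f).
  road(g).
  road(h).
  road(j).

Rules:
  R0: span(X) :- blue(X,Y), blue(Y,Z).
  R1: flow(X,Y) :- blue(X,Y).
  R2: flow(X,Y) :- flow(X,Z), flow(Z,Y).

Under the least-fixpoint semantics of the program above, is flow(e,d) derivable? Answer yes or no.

round 1: derive flow(a,d) via R1 from blue(a,d)
round 1: derive flow(a,e) via R1 from blue(a,e)
round 1: derive flow(b,a) via R1 from blue(b,a)
round 1: derive flow(b,g) via R1 from blue(b,g)
round 1: derive flow(e,a) via R1 from blue(e,a)
round 1: derive flow(e,g) via R1 from blue(e,g)
round 1: derive flow(e,h) via R1 from blue(e,h)
round 1: derive flow(f,e) via R1 from blue(f,e)
round 1: derive flow(f,h) via R1 from blue(f,h)
round 1: derive flow(g,f) via R1 from blue(g,f)
round 1: derive flow(h,a) via R1 from blue(h,a)
round 1: derive flow(h,b) via R1 from blue(h,b)
round 1: derive flow(h,d) via R1 from blue(h,d)
round 1: derive flow(j,f) via R1 from blue(j,f)
round 2: derive flow(a,a) via R2 from flow(a,e), flow(e,a)
round 2: derive flow(a,g) via R2 from flow(a,e), flow(e,g)
round 2: derive flow(a,h) via R2 from flow(a,e), flow(e,h)
round 2: derive flow(b,d) via R2 from flow(b,a), flow(a,d)
round 2: derive flow(b,e) via R2 from flow(b,a), flow(a,e)
round 2: derive flow(b,f) via R2 from flow(b,g), flow(g,f)
round 2: derive flow(e,b) via R2 from flow(e,h), flow(h,b)
round 2: derive flow(e,d) via R2 from flow(e,a), flow(a,d)
round 2: derive flow(e,e) via R2 from flow(e,a), flow(a,e)
round 2: derive flow(e,f) via R2 from flow(e,g), flow(g,f)
round 2: derive flow(f,a) via R2 from flow(f,e), flow(e,a)
round 2: derive flow(f,b) via R2 from flow(f,h), flow(h,b)
round 2: derive flow(f,d) via R2 from flow(f,h), flow(h,d)
round 2: derive flow(f,g) via R2 from flow(f,e), flow(e,g)
round 2: derive flow(g,e) via R2 from flow(g,f), flow(f,e)
round 2: derive flow(g,h) via R2 from flow(g,f), flow(f,h)
round 2: derive flow(h,e) via R2 from flow(h,a), flow(a,e)
round 2: derive flow(h,g) via R2 from flow(h,b), flow(b,g)
round 2: derive flow(j,e) via R2 from flow(j,f), flow(f,e)
round 2: derive flow(j,h) via R2 from flow(j,f), flow(f,h)
round 3: derive flow(a,b) via R2 from flow(a,e), flow(e,b)
round 3: derive flow(a,f) via R2 from flow(a,e), flow(e,f)
round 3: derive flow(b,b) via R2 from flow(b,e), flow(e,b)
round 3: derive flow(b,h) via R2 from flow(b,a), flow(a,h)
round 3: derive flow(f,f) via R2 from flow(f,b), flow(b,f)
round 3: derive flow(g,a) via R2 from flow(g,e), flow(e,a)
round 3: derive flow(g,b) via R2 from flow(g,e), flow(e,b)
round 3: derive flow(g,d) via R2 from flow(g,e), flow(e,d)
round 3: derive flow(g,g) via R2 from flow(g,e), flow(e,g)
round 3: derive flow(h,f) via R2 from flow(h,b), flow(b,f)
round 3: derive flow(h,h) via R2 from flow(h,a), flow(a,h)
round 3: derive flow(j,a) via R2 from flow(j,e), flow(e,a)
round 3: derive flow(j,b) via R2 from flow(j,e), flow(e,b)
round 3: derive flow(j,d) via R2 from flow(j,e), flow(e,d)
round 3: derive flow(j,g) via R2 from flow(j,e), flow(e,g)

yes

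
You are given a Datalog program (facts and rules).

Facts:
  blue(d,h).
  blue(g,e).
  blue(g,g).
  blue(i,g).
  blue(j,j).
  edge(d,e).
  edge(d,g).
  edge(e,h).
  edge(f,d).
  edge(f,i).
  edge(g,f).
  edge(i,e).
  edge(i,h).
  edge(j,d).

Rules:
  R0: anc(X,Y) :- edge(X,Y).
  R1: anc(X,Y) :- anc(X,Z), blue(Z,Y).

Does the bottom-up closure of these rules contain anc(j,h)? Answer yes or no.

yes

round 1: derive anc(d,e) via R0 from edge(d,e)
round 1: derive anc(d,g) via R0 from edge(d,g)
round 1: derive anc(e,h) via R0 from edge(e,h)
round 1: derive anc(f,d) via R0 from edge(f,d)
round 1: derive anc(f,i) via R0 from edge(f,i)
round 1: derive anc(g,f) via R0 from edge(g,f)
round 1: derive anc(i,e) via R0 from edge(i,e)
round 1: derive anc(i,h) via R0 from edge(i,h)
round 1: derive anc(j,d) via R0 from edge(j,d)
round 2: derive anc(f,g) via R1 from anc(f,i), blue(i,g)
round 2: derive anc(f,h) via R1 from anc(f,d), blue(d,h)
round 2: derive anc(j,h) via R1 from anc(j,d), blue(d,h)
round 3: derive anc(f,e) via R1 from anc(f,g), blue(g,e)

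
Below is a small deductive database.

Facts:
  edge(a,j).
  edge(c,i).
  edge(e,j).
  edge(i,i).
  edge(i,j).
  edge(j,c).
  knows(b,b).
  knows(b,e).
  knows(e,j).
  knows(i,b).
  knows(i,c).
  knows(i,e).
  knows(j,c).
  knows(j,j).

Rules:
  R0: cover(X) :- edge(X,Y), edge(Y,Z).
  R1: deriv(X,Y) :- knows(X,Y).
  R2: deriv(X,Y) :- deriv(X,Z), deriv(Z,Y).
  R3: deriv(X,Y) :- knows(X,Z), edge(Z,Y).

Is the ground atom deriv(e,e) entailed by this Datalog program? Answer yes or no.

yes

round 1: derive deriv(b,b) via R1 from knows(b,b)
round 1: derive deriv(b,e) via R1 from knows(b,e)
round 1: derive deriv(e,j) via R1 from knows(e,j)
round 1: derive deriv(i,b) via R1 from knows(i,b)
round 1: derive deriv(i,c) via R1 from knows(i,c)
round 1: derive deriv(i,e) via R1 from knows(i,e)
round 1: derive deriv(j,c) via R1 from knows(j,c)
round 1: derive deriv(j,j) via R1 from knows(j,j)
round 1: derive deriv(b,j) via R3 from knows(b,e), edge(e,j)
round 1: derive deriv(e,c) via R3 from knows(e,j), edge(j,c)
round 1: derive deriv(i,i) via R3 from knows(i,c), edge(c,i)
round 1: derive deriv(i,j) via R3 from knows(i,e), edge(e,j)
round 1: derive deriv(j,i) via R3 from knows(j,c), edge(c,i)
round 2: derive deriv(b,c) via R2 from deriv(b,e), deriv(e,c)
round 2: derive deriv(b,i) via R2 from deriv(b,j), deriv(j,i)
round 2: derive deriv(e,i) via R2 from deriv(e,j), deriv(j,i)
round 2: derive deriv(j,b) via R2 from deriv(j,i), deriv(i,b)
round 2: derive deriv(j,e) via R2 from deriv(j,i), deriv(i,e)
round 3: derive deriv(e,b) via R2 from deriv(e,i), deriv(i,b)
round 3: derive deriv(e,e) via R2 from deriv(e,i), deriv(i,e)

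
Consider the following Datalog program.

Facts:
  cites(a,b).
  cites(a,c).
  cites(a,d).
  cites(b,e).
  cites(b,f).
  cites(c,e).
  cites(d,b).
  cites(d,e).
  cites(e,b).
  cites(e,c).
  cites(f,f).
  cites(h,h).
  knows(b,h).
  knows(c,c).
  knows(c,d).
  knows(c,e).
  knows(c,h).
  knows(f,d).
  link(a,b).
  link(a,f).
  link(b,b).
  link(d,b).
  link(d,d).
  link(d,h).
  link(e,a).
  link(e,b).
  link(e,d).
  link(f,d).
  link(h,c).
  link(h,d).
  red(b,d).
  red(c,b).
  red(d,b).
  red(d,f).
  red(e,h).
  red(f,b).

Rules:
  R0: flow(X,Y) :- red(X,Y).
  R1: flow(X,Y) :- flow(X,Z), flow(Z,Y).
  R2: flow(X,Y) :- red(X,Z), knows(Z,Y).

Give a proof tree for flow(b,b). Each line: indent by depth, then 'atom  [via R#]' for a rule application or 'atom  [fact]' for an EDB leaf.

flow(b,b)  [via R1]
  flow(b,d)  [via R0]
    red(b,d)  [fact]
  flow(d,b)  [via R0]
    red(d,b)  [fact]

round 1: derive flow(b,d) via R0 from red(b,d)
round 1: derive flow(c,b) via R0 from red(c,b)
round 1: derive flow(d,b) via R0 from red(d,b)
round 1: derive flow(d,f) via R0 from red(d,f)
round 1: derive flow(e,h) via R0 from red(e,h)
round 1: derive flow(f,b) via R0 from red(f,b)
round 1: derive flow(c,h) via R2 from red(c,b), knows(b,h)
round 1: derive flow(d,d) via R2 from red(d,f), knows(f,d)
round 1: derive flow(d,h) via R2 from red(d,b), knows(b,h)
round 1: derive flow(f,h) via R2 from red(f,b), knows(b,h)
round 2: derive flow(b,b) via R1 from flow(b,d), flow(d,b)
round 2: derive flow(b,f) via R1 from flow(b,d), flow(d,f)
round 2: derive flow(b,h) via R1 from flow(b,d), flow(d,h)
round 2: derive flow(c,d) via R1 from flow(c,b), flow(b,d)
round 2: derive flow(f,d) via R1 from flow(f,b), flow(b,d)
round 3: derive flow(c,f) via R1 from flow(c,b), flow(b,f)
round 3: derive flow(f,f) via R1 from flow(f,b), flow(b,f)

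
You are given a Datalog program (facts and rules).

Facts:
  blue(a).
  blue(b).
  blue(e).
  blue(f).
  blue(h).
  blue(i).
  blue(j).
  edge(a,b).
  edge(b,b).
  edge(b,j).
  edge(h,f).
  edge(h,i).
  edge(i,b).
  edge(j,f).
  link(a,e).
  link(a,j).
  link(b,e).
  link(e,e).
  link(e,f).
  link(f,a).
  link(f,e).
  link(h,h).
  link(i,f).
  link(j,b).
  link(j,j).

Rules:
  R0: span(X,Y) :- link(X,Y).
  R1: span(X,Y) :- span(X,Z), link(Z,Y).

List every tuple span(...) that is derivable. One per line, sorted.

span(a,a)
span(a,b)
span(a,e)
span(a,f)
span(a,j)
span(b,a)
span(b,b)
span(b,e)
span(b,f)
span(b,j)
span(e,a)
span(e,b)
span(e,e)
span(e,f)
span(e,j)
span(f,a)
span(f,b)
span(f,e)
span(f,f)
span(f,j)
span(h,h)
span(i,a)
span(i,b)
span(i,e)
span(i,f)
span(i,j)
span(j,a)
span(j,b)
span(j,e)
span(j,f)
span(j,j)

round 1: derive span(a,e) via R0 from link(a,e)
round 1: derive span(a,j) via R0 from link(a,j)
round 1: derive span(b,e) via R0 from link(b,e)
round 1: derive span(e,e) via R0 from link(e,e)
round 1: derive span(e,f) via R0 from link(e,f)
round 1: derive span(f,a) via R0 from link(f,a)
round 1: derive span(f,e) via R0 from link(f,e)
round 1: derive span(h,h) via R0 from link(h,h)
round 1: derive span(i,f) via R0 from link(i,f)
round 1: derive span(j,b) via R0 from link(j,b)
round 1: derive span(j,j) via R0 from link(j,j)
round 2: derive span(a,b) via R1 from span(a,j), link(j,b)
round 2: derive span(a,f) via R1 from span(a,e), link(e,f)
round 2: derive span(b,f) via R1 from span(b,e), link(e,f)
round 2: derive span(e,a) via R1 from span(e,f), link(f,a)
round 2: derive span(f,f) via R1 from span(f,e), link(e,f)
round 2: derive span(f,j) via R1 from span(f,a), link(a,j)
round 2: derive span(i,a) via R1 from span(i,f), link(f,a)
round 2: derive span(i,e) via R1 from span(i,f), link(f,e)
round 2: derive span(j,e) via R1 from span(j,b), link(b,e)
round 3: derive span(a,a) via R1 from span(a,f), link(f,a)
round 3: derive span(b,a) via R1 from span(b,f), link(f,a)
round 3: derive span(e,j) via R1 from span(e,a), link(a,j)
round 3: derive span(f,b) via R1 from span(f,j), link(j,b)
round 3: derive span(i,j) via R1 from span(i,a), link(a,j)
round 3: derive span(j,f) via R1 from span(j,e), link(e,f)
round 4: derive span(b,j) via R1 from span(b,a), link(a,j)
round 4: derive span(e,b) via R1 from span(e,j), link(j,b)
round 4: derive span(i,b) via R1 from span(i,j), link(j,b)
round 4: derive span(j,a) via R1 from span(j,f), link(f,a)
round 5: derive span(b,b) via R1 from span(b,j), link(j,b)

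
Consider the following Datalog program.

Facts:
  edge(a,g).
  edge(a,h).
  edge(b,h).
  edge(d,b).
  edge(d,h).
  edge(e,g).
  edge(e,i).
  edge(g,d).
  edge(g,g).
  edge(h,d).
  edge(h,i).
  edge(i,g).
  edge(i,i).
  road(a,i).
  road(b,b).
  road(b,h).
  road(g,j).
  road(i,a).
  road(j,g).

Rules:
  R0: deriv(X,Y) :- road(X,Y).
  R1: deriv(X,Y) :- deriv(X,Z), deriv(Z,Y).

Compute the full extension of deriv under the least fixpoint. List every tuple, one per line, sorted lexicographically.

deriv(a,a)
deriv(a,i)
deriv(b,b)
deriv(b,h)
deriv(g,g)
deriv(g,j)
deriv(i,a)
deriv(i,i)
deriv(j,g)
deriv(j,j)

round 1: derive deriv(a,i) via R0 from road(a,i)
round 1: derive deriv(b,b) via R0 from road(b,b)
round 1: derive deriv(b,h) via R0 from road(b,h)
round 1: derive deriv(g,j) via R0 from road(g,j)
round 1: derive deriv(i,a) via R0 from road(i,a)
round 1: derive deriv(j,g) via R0 from road(j,g)
round 2: derive deriv(a,a) via R1 from deriv(a,i), deriv(i,a)
round 2: derive deriv(g,g) via R1 from deriv(g,j), deriv(j,g)
round 2: derive deriv(i,i) via R1 from deriv(i,a), deriv(a,i)
round 2: derive deriv(j,j) via R1 from deriv(j,g), deriv(g,j)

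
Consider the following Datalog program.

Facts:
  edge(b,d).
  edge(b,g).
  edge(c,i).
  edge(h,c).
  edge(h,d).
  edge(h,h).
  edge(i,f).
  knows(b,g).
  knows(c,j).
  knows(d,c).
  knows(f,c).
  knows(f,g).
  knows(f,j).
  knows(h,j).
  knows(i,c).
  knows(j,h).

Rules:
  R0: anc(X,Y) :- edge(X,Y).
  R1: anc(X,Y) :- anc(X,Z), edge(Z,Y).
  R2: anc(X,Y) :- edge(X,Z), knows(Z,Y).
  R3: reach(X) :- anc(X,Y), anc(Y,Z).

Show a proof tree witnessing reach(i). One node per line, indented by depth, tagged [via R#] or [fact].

reach(i)  [via R3]
  anc(i,c)  [via R2]
    edge(i,f)  [fact]
    knows(f,c)  [fact]
  anc(c,c)  [via R2]
    edge(c,i)  [fact]
    knows(i,c)  [fact]

round 1: derive anc(b,d) via R0 from edge(b,d)
round 1: derive anc(b,g) via R0 from edge(b,g)
round 1: derive anc(c,i) via R0 from edge(c,i)
round 1: derive anc(h,c) via R0 from edge(h,c)
round 1: derive anc(h,d) via R0 from edge(h,d)
round 1: derive anc(h,h) via R0 from edge(h,h)
round 1: derive anc(i,f) via R0 from edge(i,f)
round 1: derive anc(b,c) via R2 from edge(b,d), knows(d,c)
round 1: derive anc(c,c) via R2 from edge(c,i), knows(i,c)
round 1: derive anc(h,j) via R2 from edge(h,c), knows(c,j)
round 1: derive anc(i,c) via R2 from edge(i,f), knows(f,c)
round 1: derive anc(i,g) via R2 from edge(i,f), knows(f,g)
round 1: derive anc(i,j) via R2 from edge(i,f), knows(f,j)
round 2: derive anc(b,i) via R1 from anc(b,c), edge(c,i)
round 2: derive anc(c,f) via R1 from anc(c,i), edge(i,f)
round 2: derive anc(h,i) via R1 from anc(h,c), edge(c,i)
round 2: derive anc(i,i) via R1 from anc(i,c), edge(c,i)
round 2: derive reach(b) via R3 from anc(b,c), anc(c,c)
round 2: derive reach(c) via R3 from anc(c,c), anc(c,c)
round 2: derive reach(h) via R3 from anc(h,c), anc(c,c)
round 2: derive reach(i) via R3 from anc(i,c), anc(c,c)
round 3: derive anc(b,f) via R1 from anc(b,i), edge(i,f)
round 3: derive anc(h,f) via R1 from anc(h,i), edge(i,f)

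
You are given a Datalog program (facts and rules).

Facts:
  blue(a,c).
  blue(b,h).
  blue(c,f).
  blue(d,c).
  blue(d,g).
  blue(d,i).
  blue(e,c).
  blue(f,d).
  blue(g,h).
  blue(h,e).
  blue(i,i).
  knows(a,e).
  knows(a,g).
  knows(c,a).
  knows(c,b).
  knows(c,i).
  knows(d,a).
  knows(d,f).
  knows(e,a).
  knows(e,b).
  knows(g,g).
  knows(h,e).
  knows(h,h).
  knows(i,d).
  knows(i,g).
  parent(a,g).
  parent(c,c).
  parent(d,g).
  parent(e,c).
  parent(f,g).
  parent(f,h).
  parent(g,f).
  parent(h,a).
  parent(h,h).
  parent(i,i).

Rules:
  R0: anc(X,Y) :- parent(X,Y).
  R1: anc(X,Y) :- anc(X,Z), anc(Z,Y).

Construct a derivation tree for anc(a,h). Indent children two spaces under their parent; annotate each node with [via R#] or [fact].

round 1: derive anc(a,g) via R0 from parent(a,g)
round 1: derive anc(c,c) via R0 from parent(c,c)
round 1: derive anc(d,g) via R0 from parent(d,g)
round 1: derive anc(e,c) via R0 from parent(e,c)
round 1: derive anc(f,g) via R0 from parent(f,g)
round 1: derive anc(f,h) via R0 from parent(f,h)
round 1: derive anc(g,f) via R0 from parent(g,f)
round 1: derive anc(h,a) via R0 from parent(h,a)
round 1: derive anc(h,h) via R0 from parent(h,h)
round 1: derive anc(i,i) via R0 from parent(i,i)
round 2: derive anc(a,f) via R1 from anc(a,g), anc(g,f)
round 2: derive anc(d,f) via R1 from anc(d,g), anc(g,f)
round 2: derive anc(f,a) via R1 from anc(f,h), anc(h,a)
round 2: derive anc(f,f) via R1 from anc(f,g), anc(g,f)
round 2: derive anc(g,g) via R1 from anc(g,f), anc(f,g)
round 2: derive anc(g,h) via R1 from anc(g,f), anc(f,h)
round 2: derive anc(h,g) via R1 from anc(h,a), anc(a,g)
round 3: derive anc(a,a) via R1 from anc(a,f), anc(f,a)
round 3: derive anc(a,h) via R1 from anc(a,f), anc(f,h)
round 3: derive anc(d,a) via R1 from anc(d,f), anc(f,a)
round 3: derive anc(d,h) via R1 from anc(d,f), anc(f,h)
round 3: derive anc(g,a) via R1 from anc(g,f), anc(f,a)
round 3: derive anc(h,f) via R1 from anc(h,a), anc(a,f)

anc(a,h)  [via R1]
  anc(a,f)  [via R1]
    anc(a,g)  [via R0]
      parent(a,g)  [fact]
    anc(g,f)  [via R0]
      parent(g,f)  [fact]
  anc(f,h)  [via R0]
    parent(f,h)  [fact]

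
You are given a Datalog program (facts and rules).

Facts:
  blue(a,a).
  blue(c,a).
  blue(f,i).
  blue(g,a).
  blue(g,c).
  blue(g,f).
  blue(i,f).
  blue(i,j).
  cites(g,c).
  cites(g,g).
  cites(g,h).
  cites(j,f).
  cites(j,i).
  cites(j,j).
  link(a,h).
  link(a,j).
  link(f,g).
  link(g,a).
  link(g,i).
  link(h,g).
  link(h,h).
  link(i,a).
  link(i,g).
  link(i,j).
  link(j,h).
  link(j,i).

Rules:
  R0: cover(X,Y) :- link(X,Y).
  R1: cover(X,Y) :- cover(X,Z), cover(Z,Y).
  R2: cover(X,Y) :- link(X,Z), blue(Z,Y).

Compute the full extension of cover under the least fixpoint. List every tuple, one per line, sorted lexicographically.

cover(a,a)
cover(a,c)
cover(a,f)
cover(a,g)
cover(a,h)
cover(a,i)
cover(a,j)
cover(f,a)
cover(f,c)
cover(f,f)
cover(f,g)
cover(f,h)
cover(f,i)
cover(f,j)
cover(g,a)
cover(g,c)
cover(g,f)
cover(g,g)
cover(g,h)
cover(g,i)
cover(g,j)
cover(h,a)
cover(h,c)
cover(h,f)
cover(h,g)
cover(h,h)
cover(h,i)
cover(h,j)
cover(i,a)
cover(i,c)
cover(i,f)
cover(i,g)
cover(i,h)
cover(i,i)
cover(i,j)
cover(j,a)
cover(j,c)
cover(j,f)
cover(j,g)
cover(j,h)
cover(j,i)
cover(j,j)

round 1: derive cover(a,h) via R0 from link(a,h)
round 1: derive cover(a,j) via R0 from link(a,j)
round 1: derive cover(f,g) via R0 from link(f,g)
round 1: derive cover(g,a) via R0 from link(g,a)
round 1: derive cover(g,i) via R0 from link(g,i)
round 1: derive cover(h,g) via R0 from link(h,g)
round 1: derive cover(h,h) via R0 from link(h,h)
round 1: derive cover(i,a) via R0 from link(i,a)
round 1: derive cover(i,g) via R0 from link(i,g)
round 1: derive cover(i,j) via R0 from link(i,j)
round 1: derive cover(j,h) via R0 from link(j,h)
round 1: derive cover(j,i) via R0 from link(j,i)
round 1: derive cover(f,a) via R2 from link(f,g), blue(g,a)
round 1: derive cover(f,c) via R2 from link(f,g), blue(g,c)
round 1: derive cover(f,f) via R2 from link(f,g), blue(g,f)
round 1: derive cover(g,f) via R2 from link(g,i), blue(i,f)
round 1: derive cover(g,j) via R2 from link(g,i), blue(i,j)
round 1: derive cover(h,a) via R2 from link(h,g), blue(g,a)
round 1: derive cover(h,c) via R2 from link(h,g), blue(g,c)
round 1: derive cover(h,f) via R2 from link(h,g), blue(g,f)
round 1: derive cover(i,c) via R2 from link(i,g), blue(g,c)
round 1: derive cover(i,f) via R2 from link(i,g), blue(g,f)
round 1: derive cover(j,f) via R2 from link(j,i), blue(i,f)
round 1: derive cover(j,j) via R2 from link(j,i), blue(i,j)
round 2: derive cover(a,a) via R1 from cover(a,h), cover(h,a)
round 2: derive cover(a,c) via R1 from cover(a,h), cover(h,c)
round 2: derive cover(a,f) via R1 from cover(a,h), cover(h,f)
round 2: derive cover(a,g) via R1 from cover(a,h), cover(h,g)
round 2: derive cover(a,i) via R1 from cover(a,j), cover(j,i)
round 2: derive cover(f,h) via R1 from cover(f,a), cover(a,h)
round 2: derive cover(f,i) via R1 from cover(f,g), cover(g,i)
round 2: derive cover(f,j) via R1 from cover(f,a), cover(a,j)
round 2: derive cover(g,c) via R1 from cover(g,f), cover(f,c)
round 2: derive cover(g,g) via R1 from cover(g,f), cover(f,g)
round 2: derive cover(g,h) via R1 from cover(g,a), cover(a,h)
round 2: derive cover(h,i) via R1 from cover(h,g), cover(g,i)
round 2: derive cover(h,j) via R1 from cover(h,a), cover(a,j)
round 2: derive cover(i,h) via R1 from cover(i,a), cover(a,h)
round 2: derive cover(i,i) via R1 from cover(i,g), cover(g,i)
round 2: derive cover(j,a) via R1 from cover(j,f), cover(f,a)
round 2: derive cover(j,c) via R1 from cover(j,f), cover(f,c)
round 2: derive cover(j,g) via R1 from cover(j,f), cover(f,g)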